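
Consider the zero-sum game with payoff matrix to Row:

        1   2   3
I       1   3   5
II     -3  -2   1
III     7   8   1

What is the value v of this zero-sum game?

Row minima: I → 1, II → -3, III → 1; maximin = 1.
Column maxima: 1 → 7, 2 → 8, 3 → 5; minimax = 5.
1 ≠ 5, so there is no saddle point; optimal play is mixed.
II is strictly dominated by I, so Row never plays it.
2 is strictly dominated by 1 (it gives Row strictly more in every row), so Column never plays it.
On the remaining 2×2 (I, III vs 1, 3):
Let Row play I with probability p. Expected payoff against 1: 1p + 7(1−p) = −6p + 7; against 3: 5p + 1(1−p) = 4p + 1.
Setting these equal: −6p + 7 = 4p + 1 ⇒ −10p = -6 ⇒ p = 3/5, and the value is (-6)·(3/5) + 7 = 17/5.
For Column: with q = P(1), equating I's and III's payoffs gives −4q + 5 = 6q + 1 ⇒ q = 2/5.

17/5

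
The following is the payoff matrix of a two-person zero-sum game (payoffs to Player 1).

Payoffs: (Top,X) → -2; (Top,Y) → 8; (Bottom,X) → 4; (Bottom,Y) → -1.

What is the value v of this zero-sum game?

Row minima: Top → -2, Bottom → -1; maximin = -1.
Column maxima: X → 4, Y → 8; minimax = 4.
-1 ≠ 4, so there is no saddle point; optimal play is mixed.
Let Player 1 play Top with probability p. Expected payoff against X: (-2)p + 4(1−p) = −6p + 4; against Y: 8p + (-1)(1−p) = 9p − 1.
Setting these equal: −6p + 4 = 9p − 1 ⇒ −15p = -5 ⇒ p = 1/3, and the value is (-6)·(1/3) + 4 = 2.
For Player 2: with q = P(X), equating Top's and Bottom's payoffs gives −10q + 8 = 5q − 1 ⇒ q = 3/5.

2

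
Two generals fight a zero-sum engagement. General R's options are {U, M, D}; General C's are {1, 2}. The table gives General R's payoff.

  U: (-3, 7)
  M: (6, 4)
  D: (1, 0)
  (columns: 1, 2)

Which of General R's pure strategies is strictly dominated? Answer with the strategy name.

M gives a strictly higher payoff than D against every column: 6 > 1, 4 > 0.
So D is strictly dominated and General R never plays it.

D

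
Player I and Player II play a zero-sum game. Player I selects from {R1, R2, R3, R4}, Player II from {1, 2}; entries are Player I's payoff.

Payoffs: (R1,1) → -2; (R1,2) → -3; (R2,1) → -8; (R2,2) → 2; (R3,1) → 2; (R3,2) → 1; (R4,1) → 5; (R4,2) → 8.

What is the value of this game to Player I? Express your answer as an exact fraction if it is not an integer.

Row minima: R1 → -3, R2 → -8, R3 → 1, R4 → 5; maximin = 5.
Column maxima: 1 → 5, 2 → 8; minimax = 5.
Since maximin = minimax = 5, there is a saddle point and the value is 5.

5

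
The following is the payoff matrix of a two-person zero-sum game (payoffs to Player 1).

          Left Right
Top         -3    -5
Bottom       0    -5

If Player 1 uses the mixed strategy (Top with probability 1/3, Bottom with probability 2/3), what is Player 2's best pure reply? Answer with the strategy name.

If Player 2 plays Left, Player 1's expected payoff is (1/3)·(-3) + (2/3)·0 = -1.
If Player 2 plays Right, Player 1's expected payoff is (1/3)·(-5) + (2/3)·(-5) = -5.
Player 2 minimizes Player 1's payoff; the smallest is -5, so the best response is Right.

Right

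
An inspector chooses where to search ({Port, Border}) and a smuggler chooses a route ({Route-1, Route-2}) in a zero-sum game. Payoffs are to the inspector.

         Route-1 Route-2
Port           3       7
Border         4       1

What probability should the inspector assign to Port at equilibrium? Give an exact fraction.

Row minima: Port → 3, Border → 1; maximin = 3.
Column maxima: Route-1 → 4, Route-2 → 7; minimax = 4.
3 ≠ 4, so there is no saddle point; optimal play is mixed.
Let the inspector play Port with probability p. Expected payoff against Route-1: 3p + 4(1−p) = −p + 4; against Route-2: 7p + 1(1−p) = 6p + 1.
Setting these equal: −p + 4 = 6p + 1 ⇒ −7p = -3 ⇒ p = 3/7, and the value is (-1)·(3/7) + 4 = 25/7.
For the smuggler: with q = P(Route-1), equating Port's and Border's payoffs gives −4q + 7 = 3q + 1 ⇒ q = 6/7.

3/7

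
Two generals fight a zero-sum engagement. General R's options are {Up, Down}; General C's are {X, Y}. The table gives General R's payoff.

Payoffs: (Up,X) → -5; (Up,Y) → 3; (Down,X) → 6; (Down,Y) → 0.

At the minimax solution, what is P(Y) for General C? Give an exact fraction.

Row minima: Up → -5, Down → 0; maximin = 0.
Column maxima: X → 6, Y → 3; minimax = 3.
0 ≠ 3, so there is no saddle point; optimal play is mixed.
Let General R play Up with probability p. Expected payoff against X: (-5)p + 6(1−p) = −11p + 6; against Y: 3p + 0(1−p) = 3p.
Setting these equal: −11p + 6 = 3p ⇒ −14p = -6 ⇒ p = 3/7, and the value is (-11)·(3/7) + 6 = 9/7.
For General C: with q = P(X), equating Up's and Down's payoffs gives −8q + 3 = 6q ⇒ q = 3/14.

11/14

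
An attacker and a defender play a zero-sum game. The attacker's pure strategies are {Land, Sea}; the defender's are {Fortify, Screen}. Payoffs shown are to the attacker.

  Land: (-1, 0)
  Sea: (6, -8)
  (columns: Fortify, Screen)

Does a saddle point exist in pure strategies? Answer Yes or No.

No

Row minima: Land → -1, Sea → -8; maximin = -1.
Column maxima: Fortify → 6, Screen → 0; minimax = 0.
-1 ≠ 0, so no pure-strategy equilibrium exists.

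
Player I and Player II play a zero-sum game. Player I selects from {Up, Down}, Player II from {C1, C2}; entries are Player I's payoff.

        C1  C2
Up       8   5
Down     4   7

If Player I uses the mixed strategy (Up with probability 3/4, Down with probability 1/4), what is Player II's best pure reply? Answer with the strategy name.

If Player II plays C1, Player I's expected payoff is (3/4)·8 + (1/4)·4 = 7.
If Player II plays C2, Player I's expected payoff is (3/4)·5 + (1/4)·7 = 11/2.
Player II minimizes Player I's payoff; the smallest is 11/2, so the best response is C2.

C2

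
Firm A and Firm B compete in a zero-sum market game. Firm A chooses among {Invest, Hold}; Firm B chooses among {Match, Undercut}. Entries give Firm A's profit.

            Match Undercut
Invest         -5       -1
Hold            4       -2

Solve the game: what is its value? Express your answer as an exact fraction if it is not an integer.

-7/5

Row minima: Invest → -5, Hold → -2; maximin = -2.
Column maxima: Match → 4, Undercut → -1; minimax = -1.
-2 ≠ -1, so there is no saddle point; optimal play is mixed.
Let Firm A play Invest with probability p. Expected payoff against Match: (-5)p + 4(1−p) = −9p + 4; against Undercut: (-1)p + (-2)(1−p) = p − 2.
Setting these equal: −9p + 4 = p − 2 ⇒ −10p = -6 ⇒ p = 3/5, and the value is (-9)·(3/5) + 4 = -7/5.
For Firm B: with q = P(Match), equating Invest's and Hold's payoffs gives −4q − 1 = 6q − 2 ⇒ q = 1/10.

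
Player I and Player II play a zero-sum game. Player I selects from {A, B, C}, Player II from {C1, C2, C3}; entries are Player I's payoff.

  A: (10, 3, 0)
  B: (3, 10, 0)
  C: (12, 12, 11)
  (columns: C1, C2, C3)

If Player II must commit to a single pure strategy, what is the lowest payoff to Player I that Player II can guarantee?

11

Column maxima: C1 → 12, C2 → 12, C3 → 11.
The smallest of these is 11.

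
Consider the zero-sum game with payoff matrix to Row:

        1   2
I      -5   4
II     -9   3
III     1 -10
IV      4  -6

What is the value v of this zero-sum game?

-14/19

Row minima: I → -5, II → -9, III → -10, IV → -6; maximin = -5.
Column maxima: 1 → 4, 2 → 4; minimax = 4.
-5 ≠ 4, so there is no saddle point; optimal play is mixed.
II is strictly dominated by I, so Row never plays it.
III is strictly dominated by IV, so Row never plays it.
On the remaining 2×2 (I, IV vs 1, 2):
Let Row play I with probability p. Expected payoff against 1: (-5)p + 4(1−p) = −9p + 4; against 2: 4p + (-6)(1−p) = 10p − 6.
Setting these equal: −9p + 4 = 10p − 6 ⇒ −19p = -10 ⇒ p = 10/19, and the value is (-9)·(10/19) + 4 = -14/19.
For Column: with q = P(1), equating I's and IV's payoffs gives −9q + 4 = 10q − 6 ⇒ q = 10/19.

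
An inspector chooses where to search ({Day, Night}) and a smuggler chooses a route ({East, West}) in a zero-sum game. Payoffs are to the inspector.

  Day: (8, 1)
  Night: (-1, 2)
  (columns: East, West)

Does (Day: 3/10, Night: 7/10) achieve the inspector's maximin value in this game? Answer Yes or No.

Against East this mix gives (3/10)·8 + (7/10)·(-1) = 17/10.
Against West this mix gives (3/10)·1 + (7/10)·2 = 17/10.
All of the smuggler's active replies (East, West) yield 17/10, and no column does worse for the inspector. The mix makes the smuggler indifferent and guarantees 17/10, so it is optimal.

Yes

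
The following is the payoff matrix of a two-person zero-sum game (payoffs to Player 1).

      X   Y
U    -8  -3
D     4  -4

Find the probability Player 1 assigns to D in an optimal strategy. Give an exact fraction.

5/13

Row minima: U → -8, D → -4; maximin = -4.
Column maxima: X → 4, Y → -3; minimax = -3.
-4 ≠ -3, so there is no saddle point; optimal play is mixed.
Let Player 1 play U with probability p. Expected payoff against X: (-8)p + 4(1−p) = −12p + 4; against Y: (-3)p + (-4)(1−p) = p − 4.
Setting these equal: −12p + 4 = p − 4 ⇒ −13p = -8 ⇒ p = 8/13, and the value is (-12)·(8/13) + 4 = -44/13.
For Player 2: with q = P(X), equating U's and D's payoffs gives −5q − 3 = 8q − 4 ⇒ q = 1/13.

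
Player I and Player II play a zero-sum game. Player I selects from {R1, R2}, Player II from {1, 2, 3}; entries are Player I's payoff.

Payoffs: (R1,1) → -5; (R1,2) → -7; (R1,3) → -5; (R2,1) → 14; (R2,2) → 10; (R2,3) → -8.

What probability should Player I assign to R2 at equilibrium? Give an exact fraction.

1/10

Row minima: R1 → -7, R2 → -8; maximin = -7.
Column maxima: 1 → 14, 2 → 10, 3 → -5; minimax = -5.
-7 ≠ -5, so there is no saddle point; optimal play is mixed.
1 is strictly dominated by 2 (it gives Player I strictly more in every row), so Player II never plays it.
On the remaining 2×2 (R1, R2 vs 2, 3):
Let Player I play R1 with probability p. Expected payoff against 2: (-7)p + 10(1−p) = −17p + 10; against 3: (-5)p + (-8)(1−p) = 3p − 8.
Setting these equal: −17p + 10 = 3p − 8 ⇒ −20p = -18 ⇒ p = 9/10, and the value is (-17)·(9/10) + 10 = -53/10.
For Player II: with q = P(2), equating R1's and R2's payoffs gives −2q − 5 = 18q − 8 ⇒ q = 3/20.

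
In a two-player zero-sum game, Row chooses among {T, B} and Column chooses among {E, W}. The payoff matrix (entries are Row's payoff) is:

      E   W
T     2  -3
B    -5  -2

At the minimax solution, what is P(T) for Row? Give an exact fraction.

3/8

Row minima: T → -3, B → -5; maximin = -3.
Column maxima: E → 2, W → -2; minimax = -2.
-3 ≠ -2, so there is no saddle point; optimal play is mixed.
Let Row play T with probability p. Expected payoff against E: 2p + (-5)(1−p) = 7p − 5; against W: (-3)p + (-2)(1−p) = −p − 2.
Setting these equal: 7p − 5 = −p − 2 ⇒ 8p = 3 ⇒ p = 3/8, and the value is (7)·(3/8) − 5 = -19/8.
For Column: with q = P(E), equating T's and B's payoffs gives 5q − 3 = −3q − 2 ⇒ q = 1/8.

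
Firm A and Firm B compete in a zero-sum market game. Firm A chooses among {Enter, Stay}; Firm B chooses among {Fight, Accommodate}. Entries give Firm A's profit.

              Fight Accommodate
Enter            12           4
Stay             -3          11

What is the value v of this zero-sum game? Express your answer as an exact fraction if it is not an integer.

Row minima: Enter → 4, Stay → -3; maximin = 4.
Column maxima: Fight → 12, Accommodate → 11; minimax = 11.
4 ≠ 11, so there is no saddle point; optimal play is mixed.
Let Firm A play Enter with probability p. Expected payoff against Fight: 12p + (-3)(1−p) = 15p − 3; against Accommodate: 4p + 11(1−p) = −7p + 11.
Setting these equal: 15p − 3 = −7p + 11 ⇒ 22p = 14 ⇒ p = 7/11, and the value is (15)·(7/11) − 3 = 72/11.
For Firm B: with q = P(Fight), equating Enter's and Stay's payoffs gives 8q + 4 = −14q + 11 ⇒ q = 7/22.

72/11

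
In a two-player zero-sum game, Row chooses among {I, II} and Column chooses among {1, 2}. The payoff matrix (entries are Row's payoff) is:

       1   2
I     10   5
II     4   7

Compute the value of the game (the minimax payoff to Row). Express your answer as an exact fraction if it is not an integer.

25/4

Row minima: I → 5, II → 4; maximin = 5.
Column maxima: 1 → 10, 2 → 7; minimax = 7.
5 ≠ 7, so there is no saddle point; optimal play is mixed.
Let Row play I with probability p. Expected payoff against 1: 10p + 4(1−p) = 6p + 4; against 2: 5p + 7(1−p) = −2p + 7.
Setting these equal: 6p + 4 = −2p + 7 ⇒ 8p = 3 ⇒ p = 3/8, and the value is (6)·(3/8) + 4 = 25/4.
For Column: with q = P(1), equating I's and II's payoffs gives 5q + 5 = −3q + 7 ⇒ q = 1/4.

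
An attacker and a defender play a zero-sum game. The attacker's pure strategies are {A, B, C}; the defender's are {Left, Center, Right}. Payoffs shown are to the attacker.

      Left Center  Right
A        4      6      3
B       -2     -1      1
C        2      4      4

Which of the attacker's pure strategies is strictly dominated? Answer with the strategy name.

B

A gives a strictly higher payoff than B against every column: 4 > -2, 6 > -1, 3 > 1.
So B is strictly dominated and the attacker never plays it.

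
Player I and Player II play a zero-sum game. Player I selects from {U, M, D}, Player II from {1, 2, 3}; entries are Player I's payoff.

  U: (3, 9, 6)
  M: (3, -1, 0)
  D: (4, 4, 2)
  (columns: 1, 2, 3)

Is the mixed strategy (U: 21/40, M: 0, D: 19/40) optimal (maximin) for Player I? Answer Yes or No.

No

Against 1 this mix gives (21/40)·3 + (19/40)·4 = 139/40.
Against 2 this mix gives (21/40)·9 + (19/40)·4 = 53/8.
Against 3 this mix gives (21/40)·6 + (19/40)·2 = 41/10.
Player II will play 1, holding Player I to 139/40. Shifting weight toward the row that does better against 1 would raise this floor (the equalizing mix achieves 18/5 against both 1 and 3), so the proposed strategy is not optimal.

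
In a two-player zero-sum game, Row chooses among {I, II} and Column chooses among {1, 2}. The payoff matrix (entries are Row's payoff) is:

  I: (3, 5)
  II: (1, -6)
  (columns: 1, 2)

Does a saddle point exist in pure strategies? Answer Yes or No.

Row minima: I → 3, II → -6; maximin = 3.
Column maxima: 1 → 3, 2 → 5; minimax = 3.
maximin = minimax = 3, so a saddle point exists.

Yes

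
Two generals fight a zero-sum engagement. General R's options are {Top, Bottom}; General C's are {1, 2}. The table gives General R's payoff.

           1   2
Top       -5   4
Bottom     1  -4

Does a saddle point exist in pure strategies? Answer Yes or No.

Row minima: Top → -5, Bottom → -4; maximin = -4.
Column maxima: 1 → 1, 2 → 4; minimax = 1.
-4 ≠ 1, so no pure-strategy equilibrium exists.

No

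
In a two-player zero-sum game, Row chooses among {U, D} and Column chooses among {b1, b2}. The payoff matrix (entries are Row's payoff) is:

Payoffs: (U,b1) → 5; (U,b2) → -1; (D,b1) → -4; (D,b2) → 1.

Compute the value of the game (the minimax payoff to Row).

Row minima: U → -1, D → -4; maximin = -1.
Column maxima: b1 → 5, b2 → 1; minimax = 1.
-1 ≠ 1, so there is no saddle point; optimal play is mixed.
Let Row play U with probability p. Expected payoff against b1: 5p + (-4)(1−p) = 9p − 4; against b2: (-1)p + 1(1−p) = −2p + 1.
Setting these equal: 9p − 4 = −2p + 1 ⇒ 11p = 5 ⇒ p = 5/11, and the value is (9)·(5/11) − 4 = 1/11.
For Column: with q = P(b1), equating U's and D's payoffs gives 6q − 1 = −5q + 1 ⇒ q = 2/11.

1/11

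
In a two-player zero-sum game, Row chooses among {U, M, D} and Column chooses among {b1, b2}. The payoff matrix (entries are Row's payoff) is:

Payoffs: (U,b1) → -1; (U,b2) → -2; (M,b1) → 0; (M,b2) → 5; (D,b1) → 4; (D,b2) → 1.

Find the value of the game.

5/2

Row minima: U → -2, M → 0, D → 1; maximin = 1.
Column maxima: b1 → 4, b2 → 5; minimax = 4.
1 ≠ 4, so there is no saddle point; optimal play is mixed.
U is strictly dominated by M, so Row never plays it.
On the remaining 2×2 (M, D vs b1, b2):
Let Row play M with probability p. Expected payoff against b1: 0p + 4(1−p) = −4p + 4; against b2: 5p + 1(1−p) = 4p + 1.
Setting these equal: −4p + 4 = 4p + 1 ⇒ −8p = -3 ⇒ p = 3/8, and the value is (-4)·(3/8) + 4 = 5/2.
For Column: with q = P(b1), equating M's and D's payoffs gives −5q + 5 = 3q + 1 ⇒ q = 1/2.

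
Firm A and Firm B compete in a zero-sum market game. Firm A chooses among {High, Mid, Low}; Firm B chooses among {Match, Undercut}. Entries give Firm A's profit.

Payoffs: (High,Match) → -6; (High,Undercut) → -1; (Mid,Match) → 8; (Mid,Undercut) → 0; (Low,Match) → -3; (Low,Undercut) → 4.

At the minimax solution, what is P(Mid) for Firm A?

7/15

Row minima: High → -6, Mid → 0, Low → -3; maximin = 0.
Column maxima: Match → 8, Undercut → 4; minimax = 4.
0 ≠ 4, so there is no saddle point; optimal play is mixed.
High is strictly dominated by Mid, so Firm A never plays it.
On the remaining 2×2 (Mid, Low vs Match, Undercut):
Let Firm A play Mid with probability p. Expected payoff against Match: 8p + (-3)(1−p) = 11p − 3; against Undercut: 0p + 4(1−p) = −4p + 4.
Setting these equal: 11p − 3 = −4p + 4 ⇒ 15p = 7 ⇒ p = 7/15, and the value is (11)·(7/15) − 3 = 32/15.
For Firm B: with q = P(Match), equating Mid's and Low's payoffs gives 8q = −7q + 4 ⇒ q = 4/15.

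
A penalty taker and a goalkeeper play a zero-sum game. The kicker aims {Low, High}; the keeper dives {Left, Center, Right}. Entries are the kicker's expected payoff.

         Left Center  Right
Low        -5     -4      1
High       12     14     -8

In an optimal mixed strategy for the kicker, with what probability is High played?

3/13

Row minima: Low → -5, High → -8; maximin = -5.
Column maxima: Left → 12, Center → 14, Right → 1; minimax = 1.
-5 ≠ 1, so there is no saddle point; optimal play is mixed.
Center is strictly dominated by Left (it gives the kicker strictly more in every row), so the keeper never plays it.
On the remaining 2×2 (Low, High vs Left, Right):
Let the kicker play Low with probability p. Expected payoff against Left: (-5)p + 12(1−p) = −17p + 12; against Right: 1p + (-8)(1−p) = 9p − 8.
Setting these equal: −17p + 12 = 9p − 8 ⇒ −26p = -20 ⇒ p = 10/13, and the value is (-17)·(10/13) + 12 = -14/13.
For the keeper: with q = P(Left), equating Low's and High's payoffs gives −6q + 1 = 20q − 8 ⇒ q = 9/26.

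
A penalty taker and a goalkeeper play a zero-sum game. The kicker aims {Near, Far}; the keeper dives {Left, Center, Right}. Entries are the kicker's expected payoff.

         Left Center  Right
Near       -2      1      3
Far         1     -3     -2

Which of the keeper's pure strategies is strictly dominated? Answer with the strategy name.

Right

Center holds the kicker's payoff strictly below Right in every row: 1 < 3, -3 < -2.
So Right is strictly dominated for the keeper.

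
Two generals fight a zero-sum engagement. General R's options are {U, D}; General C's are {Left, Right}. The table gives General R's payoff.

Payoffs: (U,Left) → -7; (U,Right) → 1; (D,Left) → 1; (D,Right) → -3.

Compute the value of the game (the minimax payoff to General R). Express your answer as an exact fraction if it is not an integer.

Row minima: U → -7, D → -3; maximin = -3.
Column maxima: Left → 1, Right → 1; minimax = 1.
-3 ≠ 1, so there is no saddle point; optimal play is mixed.
Let General R play U with probability p. Expected payoff against Left: (-7)p + 1(1−p) = −8p + 1; against Right: 1p + (-3)(1−p) = 4p − 3.
Setting these equal: −8p + 1 = 4p − 3 ⇒ −12p = -4 ⇒ p = 1/3, and the value is (-8)·(1/3) + 1 = -5/3.
For General C: with q = P(Left), equating U's and D's payoffs gives −8q + 1 = 4q − 3 ⇒ q = 1/3.

-5/3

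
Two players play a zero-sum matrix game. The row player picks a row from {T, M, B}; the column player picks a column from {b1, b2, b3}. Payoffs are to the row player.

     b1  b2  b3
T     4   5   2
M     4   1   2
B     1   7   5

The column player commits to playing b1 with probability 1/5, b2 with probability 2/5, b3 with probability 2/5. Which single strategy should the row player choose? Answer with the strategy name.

Expected payoff of T: (1/5)·4 + (2/5)·5 + (2/5)·2 = 18/5.
Expected payoff of M: (1/5)·4 + (2/5)·1 + (2/5)·2 = 2.
Expected payoff of B: (1/5)·1 + (2/5)·7 + (2/5)·5 = 5.
The largest is 5, so the row player's best response is B.

B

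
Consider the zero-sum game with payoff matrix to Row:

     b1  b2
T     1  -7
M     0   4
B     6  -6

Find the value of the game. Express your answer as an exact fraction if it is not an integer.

3/2

Row minima: T → -7, M → 0, B → -6; maximin = 0.
Column maxima: b1 → 6, b2 → 4; minimax = 4.
0 ≠ 4, so there is no saddle point; optimal play is mixed.
T is strictly dominated by B, so Row never plays it.
On the remaining 2×2 (M, B vs b1, b2):
Let Row play M with probability p. Expected payoff against b1: 0p + 6(1−p) = −6p + 6; against b2: 4p + (-6)(1−p) = 10p − 6.
Setting these equal: −6p + 6 = 10p − 6 ⇒ −16p = -12 ⇒ p = 3/4, and the value is (-6)·(3/4) + 6 = 3/2.
For Column: with q = P(b1), equating M's and B's payoffs gives −4q + 4 = 12q − 6 ⇒ q = 5/8.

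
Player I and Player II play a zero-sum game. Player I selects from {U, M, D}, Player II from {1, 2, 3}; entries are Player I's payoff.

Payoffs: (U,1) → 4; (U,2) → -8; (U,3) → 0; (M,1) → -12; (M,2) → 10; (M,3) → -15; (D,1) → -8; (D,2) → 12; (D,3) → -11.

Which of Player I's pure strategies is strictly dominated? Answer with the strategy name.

M

D gives a strictly higher payoff than M against every column: -8 > -12, 12 > 10, -11 > -15.
So M is strictly dominated and Player I never plays it.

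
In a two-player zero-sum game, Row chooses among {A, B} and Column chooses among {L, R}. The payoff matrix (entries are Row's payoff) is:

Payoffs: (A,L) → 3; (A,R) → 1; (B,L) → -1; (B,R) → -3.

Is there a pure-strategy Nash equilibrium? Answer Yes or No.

Row minima: A → 1, B → -3; maximin = 1.
Column maxima: L → 3, R → 1; minimax = 1.
maximin = minimax = 1, so a saddle point exists.

Yes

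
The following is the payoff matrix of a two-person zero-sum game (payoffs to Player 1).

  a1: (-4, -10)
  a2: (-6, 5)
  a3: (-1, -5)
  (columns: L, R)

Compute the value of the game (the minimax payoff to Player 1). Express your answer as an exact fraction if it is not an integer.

-7/3

Row minima: a1 → -10, a2 → -6, a3 → -5; maximin = -5.
Column maxima: L → -1, R → 5; minimax = -1.
-5 ≠ -1, so there is no saddle point; optimal play is mixed.
a1 is strictly dominated by a3, so Player 1 never plays it.
On the remaining 2×2 (a2, a3 vs L, R):
Let Player 1 play a2 with probability p. Expected payoff against L: (-6)p + (-1)(1−p) = −5p − 1; against R: 5p + (-5)(1−p) = 10p − 5.
Setting these equal: −5p − 1 = 10p − 5 ⇒ −15p = -4 ⇒ p = 4/15, and the value is (-5)·(4/15) − 1 = -7/3.
For Player 2: with q = P(L), equating a2's and a3's payoffs gives −11q + 5 = 4q − 5 ⇒ q = 2/3.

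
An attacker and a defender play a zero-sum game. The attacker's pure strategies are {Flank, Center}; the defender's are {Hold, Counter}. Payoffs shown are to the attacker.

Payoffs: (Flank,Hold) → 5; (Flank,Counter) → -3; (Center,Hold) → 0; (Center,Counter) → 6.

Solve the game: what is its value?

Row minima: Flank → -3, Center → 0; maximin = 0.
Column maxima: Hold → 5, Counter → 6; minimax = 5.
0 ≠ 5, so there is no saddle point; optimal play is mixed.
Let the attacker play Flank with probability p. Expected payoff against Hold: 5p + 0(1−p) = 5p; against Counter: (-3)p + 6(1−p) = −9p + 6.
Setting these equal: 5p = −9p + 6 ⇒ 14p = 6 ⇒ p = 3/7, and the value is (5)·(3/7) = 15/7.
For the defender: with q = P(Hold), equating Flank's and Center's payoffs gives 8q − 3 = −6q + 6 ⇒ q = 9/14.

15/7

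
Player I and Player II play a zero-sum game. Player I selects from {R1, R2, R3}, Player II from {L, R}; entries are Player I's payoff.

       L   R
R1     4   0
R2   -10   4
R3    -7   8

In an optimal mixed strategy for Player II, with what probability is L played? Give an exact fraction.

8/19

Row minima: R1 → 0, R2 → -10, R3 → -7; maximin = 0.
Column maxima: L → 4, R → 8; minimax = 4.
0 ≠ 4, so there is no saddle point; optimal play is mixed.
R2 is strictly dominated by R3, so Player I never plays it.
On the remaining 2×2 (R1, R3 vs L, R):
Let Player I play R1 with probability p. Expected payoff against L: 4p + (-7)(1−p) = 11p − 7; against R: 0p + 8(1−p) = −8p + 8.
Setting these equal: 11p − 7 = −8p + 8 ⇒ 19p = 15 ⇒ p = 15/19, and the value is (11)·(15/19) − 7 = 32/19.
For Player II: with q = P(L), equating R1's and R3's payoffs gives 4q = −15q + 8 ⇒ q = 8/19.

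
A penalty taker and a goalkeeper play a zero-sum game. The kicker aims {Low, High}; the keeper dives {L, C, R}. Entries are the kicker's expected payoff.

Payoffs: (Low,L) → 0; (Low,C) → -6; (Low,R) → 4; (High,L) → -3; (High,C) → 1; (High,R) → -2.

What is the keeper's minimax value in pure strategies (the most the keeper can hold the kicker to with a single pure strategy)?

0

Column maxima: L → 0, C → 1, R → 4.
The smallest of these is 0.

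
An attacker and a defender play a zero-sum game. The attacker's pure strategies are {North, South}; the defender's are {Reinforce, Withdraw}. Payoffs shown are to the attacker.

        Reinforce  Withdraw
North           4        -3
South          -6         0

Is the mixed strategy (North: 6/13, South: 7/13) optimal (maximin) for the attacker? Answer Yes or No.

Against Reinforce this mix gives (6/13)·4 + (7/13)·(-6) = -18/13.
Against Withdraw this mix gives (6/13)·(-3) + (7/13)·0 = -18/13.
All of the defender's active replies (Reinforce, Withdraw) yield -18/13, and no column does worse for the attacker. The mix makes the defender indifferent and guarantees -18/13, so it is optimal.

Yes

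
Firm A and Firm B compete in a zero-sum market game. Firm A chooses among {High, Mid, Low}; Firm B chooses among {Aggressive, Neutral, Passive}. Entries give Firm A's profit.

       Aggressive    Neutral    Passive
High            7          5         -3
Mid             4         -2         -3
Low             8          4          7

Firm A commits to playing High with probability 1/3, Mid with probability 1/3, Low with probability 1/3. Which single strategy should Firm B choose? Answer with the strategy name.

Passive

If Firm B plays Aggressive, Firm A's expected payoff is (1/3)·7 + (1/3)·4 + (1/3)·8 = 19/3.
If Firm B plays Neutral, Firm A's expected payoff is (1/3)·5 + (1/3)·(-2) + (1/3)·4 = 7/3.
If Firm B plays Passive, Firm A's expected payoff is (1/3)·(-3) + (1/3)·(-3) + (1/3)·7 = 1/3.
Firm B minimizes Firm A's payoff; the smallest is 1/3, so the best response is Passive.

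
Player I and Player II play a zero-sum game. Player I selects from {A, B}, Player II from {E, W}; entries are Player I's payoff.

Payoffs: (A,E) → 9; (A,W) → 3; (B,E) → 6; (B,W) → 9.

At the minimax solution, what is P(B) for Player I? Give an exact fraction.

2/3

Row minima: A → 3, B → 6; maximin = 6.
Column maxima: E → 9, W → 9; minimax = 9.
6 ≠ 9, so there is no saddle point; optimal play is mixed.
Let Player I play A with probability p. Expected payoff against E: 9p + 6(1−p) = 3p + 6; against W: 3p + 9(1−p) = −6p + 9.
Setting these equal: 3p + 6 = −6p + 9 ⇒ 9p = 3 ⇒ p = 1/3, and the value is (3)·(1/3) + 6 = 7.
For Player II: with q = P(E), equating A's and B's payoffs gives 6q + 3 = −3q + 9 ⇒ q = 2/3.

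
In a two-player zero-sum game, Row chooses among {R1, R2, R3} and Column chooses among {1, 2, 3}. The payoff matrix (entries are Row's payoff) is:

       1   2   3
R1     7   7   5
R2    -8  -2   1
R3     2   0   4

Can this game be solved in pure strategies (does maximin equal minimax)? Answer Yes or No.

Yes

Row minima: R1 → 5, R2 → -8, R3 → 0; maximin = 5.
Column maxima: 1 → 7, 2 → 7, 3 → 5; minimax = 5.
maximin = minimax = 5, so a saddle point exists.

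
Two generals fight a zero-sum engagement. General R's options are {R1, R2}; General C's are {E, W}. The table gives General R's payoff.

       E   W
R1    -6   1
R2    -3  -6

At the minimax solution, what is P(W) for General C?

Row minima: R1 → -6, R2 → -6; maximin = -6.
Column maxima: E → -3, W → 1; minimax = -3.
-6 ≠ -3, so there is no saddle point; optimal play is mixed.
Let General R play R1 with probability p. Expected payoff against E: (-6)p + (-3)(1−p) = −3p − 3; against W: 1p + (-6)(1−p) = 7p − 6.
Setting these equal: −3p − 3 = 7p − 6 ⇒ −10p = -3 ⇒ p = 3/10, and the value is (-3)·(3/10) − 3 = -39/10.
For General C: with q = P(E), equating R1's and R2's payoffs gives −7q + 1 = 3q − 6 ⇒ q = 7/10.

3/10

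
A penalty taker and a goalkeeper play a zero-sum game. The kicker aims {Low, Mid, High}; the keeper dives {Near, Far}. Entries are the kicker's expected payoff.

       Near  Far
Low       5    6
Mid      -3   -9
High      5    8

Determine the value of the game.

5

Row minima: Low → 5, Mid → -9, High → 5; maximin = 5.
Column maxima: Near → 5, Far → 8; minimax = 5.
Since maximin = minimax = 5, there is a saddle point and the value is 5.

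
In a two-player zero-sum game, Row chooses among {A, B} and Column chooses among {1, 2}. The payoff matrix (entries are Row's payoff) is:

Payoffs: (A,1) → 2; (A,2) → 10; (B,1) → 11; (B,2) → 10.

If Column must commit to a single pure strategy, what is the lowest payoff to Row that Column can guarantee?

10

Column maxima: 1 → 11, 2 → 10.
The smallest of these is 10.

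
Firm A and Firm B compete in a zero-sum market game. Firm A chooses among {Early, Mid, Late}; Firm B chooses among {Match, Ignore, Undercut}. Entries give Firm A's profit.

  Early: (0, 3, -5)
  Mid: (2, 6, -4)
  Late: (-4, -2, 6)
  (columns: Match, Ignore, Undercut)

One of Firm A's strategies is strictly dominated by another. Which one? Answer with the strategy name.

Early

Mid gives a strictly higher payoff than Early against every column: 2 > 0, 6 > 3, -4 > -5.
So Early is strictly dominated and Firm A never plays it.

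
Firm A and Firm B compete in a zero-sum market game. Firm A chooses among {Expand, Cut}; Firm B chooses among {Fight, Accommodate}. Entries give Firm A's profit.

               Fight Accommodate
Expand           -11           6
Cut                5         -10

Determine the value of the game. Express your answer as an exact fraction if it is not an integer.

Row minima: Expand → -11, Cut → -10; maximin = -10.
Column maxima: Fight → 5, Accommodate → 6; minimax = 5.
-10 ≠ 5, so there is no saddle point; optimal play is mixed.
Let Firm A play Expand with probability p. Expected payoff against Fight: (-11)p + 5(1−p) = −16p + 5; against Accommodate: 6p + (-10)(1−p) = 16p − 10.
Setting these equal: −16p + 5 = 16p − 10 ⇒ −32p = -15 ⇒ p = 15/32, and the value is (-16)·(15/32) + 5 = -5/2.
For Firm B: with q = P(Fight), equating Expand's and Cut's payoffs gives −17q + 6 = 15q − 10 ⇒ q = 1/2.

-5/2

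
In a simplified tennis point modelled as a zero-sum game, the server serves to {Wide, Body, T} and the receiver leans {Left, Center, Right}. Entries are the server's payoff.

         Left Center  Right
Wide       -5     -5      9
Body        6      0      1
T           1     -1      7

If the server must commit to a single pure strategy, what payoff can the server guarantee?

0

Row minima: Wide → -5, Body → 0, T → -1.
The best of these is 0.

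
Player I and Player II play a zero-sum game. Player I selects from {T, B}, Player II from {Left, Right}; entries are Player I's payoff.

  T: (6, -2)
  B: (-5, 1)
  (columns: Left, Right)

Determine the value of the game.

Row minima: T → -2, B → -5; maximin = -2.
Column maxima: Left → 6, Right → 1; minimax = 1.
-2 ≠ 1, so there is no saddle point; optimal play is mixed.
Let Player I play T with probability p. Expected payoff against Left: 6p + (-5)(1−p) = 11p − 5; against Right: (-2)p + 1(1−p) = −3p + 1.
Setting these equal: 11p − 5 = −3p + 1 ⇒ 14p = 6 ⇒ p = 3/7, and the value is (11)·(3/7) − 5 = -2/7.
For Player II: with q = P(Left), equating T's and B's payoffs gives 8q − 2 = −6q + 1 ⇒ q = 3/14.

-2/7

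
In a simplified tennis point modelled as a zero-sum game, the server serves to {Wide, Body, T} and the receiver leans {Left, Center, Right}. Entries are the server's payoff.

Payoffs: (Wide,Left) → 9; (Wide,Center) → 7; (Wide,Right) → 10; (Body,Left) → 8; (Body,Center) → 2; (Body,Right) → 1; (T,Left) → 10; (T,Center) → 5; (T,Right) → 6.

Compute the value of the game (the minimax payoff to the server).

Row minima: Wide → 7, Body → 1, T → 5; maximin = 7.
Column maxima: Left → 10, Center → 7, Right → 10; minimax = 7.
Since maximin = minimax = 7, there is a saddle point and the value is 7.

7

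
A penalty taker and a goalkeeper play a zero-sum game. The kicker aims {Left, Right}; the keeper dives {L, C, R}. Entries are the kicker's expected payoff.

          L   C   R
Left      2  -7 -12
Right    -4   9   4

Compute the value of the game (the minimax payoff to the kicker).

Row minima: Left → -12, Right → -4; maximin = -4.
Column maxima: L → 2, C → 9, R → 4; minimax = 2.
-4 ≠ 2, so there is no saddle point; optimal play is mixed.
C is strictly dominated by R (it gives the kicker strictly more in every row), so the keeper never plays it.
On the remaining 2×2 (Left, Right vs L, R):
Let the kicker play Left with probability p. Expected payoff against L: 2p + (-4)(1−p) = 6p − 4; against R: (-12)p + 4(1−p) = −16p + 4.
Setting these equal: 6p − 4 = −16p + 4 ⇒ 22p = 8 ⇒ p = 4/11, and the value is (6)·(4/11) − 4 = -20/11.
For the keeper: with q = P(L), equating Left's and Right's payoffs gives 14q − 12 = −8q + 4 ⇒ q = 8/11.

-20/11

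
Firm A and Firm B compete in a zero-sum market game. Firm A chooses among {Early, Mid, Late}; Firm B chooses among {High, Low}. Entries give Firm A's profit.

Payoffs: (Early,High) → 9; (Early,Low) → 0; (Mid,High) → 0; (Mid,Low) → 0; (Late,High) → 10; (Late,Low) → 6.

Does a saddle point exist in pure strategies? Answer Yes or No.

Row minima: Early → 0, Mid → 0, Late → 6; maximin = 6.
Column maxima: High → 10, Low → 6; minimax = 6.
maximin = minimax = 6, so a saddle point exists.

Yes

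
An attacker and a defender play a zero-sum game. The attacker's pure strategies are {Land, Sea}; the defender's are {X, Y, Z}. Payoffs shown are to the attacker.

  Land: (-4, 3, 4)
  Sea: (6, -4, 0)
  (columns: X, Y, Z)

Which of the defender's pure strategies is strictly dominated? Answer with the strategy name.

Y holds the attacker's payoff strictly below Z in every row: 3 < 4, -4 < 0.
So Z is strictly dominated for the defender.

Z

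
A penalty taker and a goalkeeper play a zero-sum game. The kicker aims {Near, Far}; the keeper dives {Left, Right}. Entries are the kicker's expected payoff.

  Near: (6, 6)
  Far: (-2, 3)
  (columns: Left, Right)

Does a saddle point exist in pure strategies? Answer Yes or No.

Row minima: Near → 6, Far → -2; maximin = 6.
Column maxima: Left → 6, Right → 6; minimax = 6.
maximin = minimax = 6, so a saddle point exists.

Yes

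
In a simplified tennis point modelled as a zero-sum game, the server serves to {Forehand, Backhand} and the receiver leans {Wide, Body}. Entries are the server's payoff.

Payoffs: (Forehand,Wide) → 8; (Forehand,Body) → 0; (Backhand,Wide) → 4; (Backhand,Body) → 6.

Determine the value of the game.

Row minima: Forehand → 0, Backhand → 4; maximin = 4.
Column maxima: Wide → 8, Body → 6; minimax = 6.
4 ≠ 6, so there is no saddle point; optimal play is mixed.
Let the server play Forehand with probability p. Expected payoff against Wide: 8p + 4(1−p) = 4p + 4; against Body: 0p + 6(1−p) = −6p + 6.
Setting these equal: 4p + 4 = −6p + 6 ⇒ 10p = 2 ⇒ p = 1/5, and the value is (4)·(1/5) + 4 = 24/5.
For the receiver: with q = P(Wide), equating Forehand's and Backhand's payoffs gives 8q = −2q + 6 ⇒ q = 3/5.

24/5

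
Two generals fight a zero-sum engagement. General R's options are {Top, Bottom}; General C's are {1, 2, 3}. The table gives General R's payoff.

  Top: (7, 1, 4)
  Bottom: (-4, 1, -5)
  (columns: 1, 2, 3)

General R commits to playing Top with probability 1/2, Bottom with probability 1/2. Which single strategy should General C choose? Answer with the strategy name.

If General C plays 1, General R's expected payoff is (1/2)·7 + (1/2)·(-4) = 3/2.
If General C plays 2, General R's expected payoff is (1/2)·1 + (1/2)·1 = 1.
If General C plays 3, General R's expected payoff is (1/2)·4 + (1/2)·(-5) = -1/2.
General C minimizes General R's payoff; the smallest is -1/2, so the best response is 3.

3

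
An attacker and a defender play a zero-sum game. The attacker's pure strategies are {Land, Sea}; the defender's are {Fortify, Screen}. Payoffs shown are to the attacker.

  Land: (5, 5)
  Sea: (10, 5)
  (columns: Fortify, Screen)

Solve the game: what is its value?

5

Row minima: Land → 5, Sea → 5; maximin = 5.
Column maxima: Fortify → 10, Screen → 5; minimax = 5.
Since maximin = minimax = 5, there is a saddle point and the value is 5.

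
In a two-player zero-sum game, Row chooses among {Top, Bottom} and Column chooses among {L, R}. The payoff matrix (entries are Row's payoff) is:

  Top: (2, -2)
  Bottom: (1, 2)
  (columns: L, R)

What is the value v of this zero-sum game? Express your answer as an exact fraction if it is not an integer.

6/5

Row minima: Top → -2, Bottom → 1; maximin = 1.
Column maxima: L → 2, R → 2; minimax = 2.
1 ≠ 2, so there is no saddle point; optimal play is mixed.
Let Row play Top with probability p. Expected payoff against L: 2p + 1(1−p) = p + 1; against R: (-2)p + 2(1−p) = −4p + 2.
Setting these equal: p + 1 = −4p + 2 ⇒ 5p = 1 ⇒ p = 1/5, and the value is (1)·(1/5) + 1 = 6/5.
For Column: with q = P(L), equating Top's and Bottom's payoffs gives 4q − 2 = −q + 2 ⇒ q = 4/5.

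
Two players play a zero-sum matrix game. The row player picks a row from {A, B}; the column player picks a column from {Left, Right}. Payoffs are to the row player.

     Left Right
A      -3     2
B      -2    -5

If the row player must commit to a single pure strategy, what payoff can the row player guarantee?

-3

Row minima: A → -3, B → -5.
The best of these is -3.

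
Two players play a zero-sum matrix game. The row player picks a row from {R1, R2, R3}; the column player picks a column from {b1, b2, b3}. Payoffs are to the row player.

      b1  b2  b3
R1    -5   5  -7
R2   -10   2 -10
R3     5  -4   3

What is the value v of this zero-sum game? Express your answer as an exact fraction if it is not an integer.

Row minima: R1 → -7, R2 → -10, R3 → -4; maximin = -4.
Column maxima: b1 → 5, b2 → 5, b3 → 3; minimax = 3.
-4 ≠ 3, so there is no saddle point; optimal play is mixed.
R2 is strictly dominated by R1, so the row player never plays it.
With R2 eliminated, b1 is strictly dominated by b3 (it gives the row player strictly more in every remaining row), so the column player never plays it.
On the remaining 2×2 (R1, R3 vs b2, b3):
Let the row player play R1 with probability p. Expected payoff against b2: 5p + (-4)(1−p) = 9p − 4; against b3: (-7)p + 3(1−p) = −10p + 3.
Setting these equal: 9p − 4 = −10p + 3 ⇒ 19p = 7 ⇒ p = 7/19, and the value is (9)·(7/19) − 4 = -13/19.
For the column player: with q = P(b2), equating R1's and R3's payoffs gives 12q − 7 = −7q + 3 ⇒ q = 10/19.

-13/19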